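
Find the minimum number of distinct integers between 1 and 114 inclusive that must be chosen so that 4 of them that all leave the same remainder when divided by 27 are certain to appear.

82

Pigeonhole: the 27 residue classes mod 27 are the pigeonholes.
With 81 integers one could put 3 in each residue class and have no class reach 4.
The 82nd integer pushes some class to 4, so 27·3 + 1 = 82.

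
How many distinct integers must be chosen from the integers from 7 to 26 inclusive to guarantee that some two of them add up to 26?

Group the elements by complementary pair {x, 26−x}: {7,19}, {8,18}, {9,17}, …, giving 6 two-element pairs, the single value 13 (it cannot pair with itself since the integers are distinct), and 7 integers whose partner 26−x falls outside [7,26].
Treating each of those 14 groups as a pigeonhole, one can pick one integer per group — 14 integers — with no two summing to 26.
The 15th integer lands in an occupied pair, forcing a sum of 26.

15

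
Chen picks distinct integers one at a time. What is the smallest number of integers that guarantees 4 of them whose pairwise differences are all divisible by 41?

124

Integers whose pairwise differences are multiples of 41 are exactly those sharing a remainder mod 41. The 41 residue classes mod 41 are the pigeonholes.
With 123 integers one could put 3 in each residue class and have no class reach 4.
The 124th integer pushes some class to 4, so 41·3 + 1 = 124.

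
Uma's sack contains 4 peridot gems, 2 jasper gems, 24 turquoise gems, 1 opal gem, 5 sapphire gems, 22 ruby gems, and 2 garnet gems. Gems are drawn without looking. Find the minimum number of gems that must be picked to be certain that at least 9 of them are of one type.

31

An adversary could hand out at most 8 gems per type (5 types run out sooner): 4 + 2 + 8 + 1 + 5 + 8 + 2 = 30 gems and still no type has 9.
One more gem lands in a type already at 8, so 31 draws are enough and 30 are not.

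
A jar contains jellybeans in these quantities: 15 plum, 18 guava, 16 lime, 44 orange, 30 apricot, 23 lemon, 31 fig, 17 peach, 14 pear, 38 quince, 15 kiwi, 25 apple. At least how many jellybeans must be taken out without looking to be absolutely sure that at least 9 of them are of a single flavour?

97

An adversary could hand out at most 8 jellybeans per flavour: 8 + 8 + 8 + 8 + 8 + 8 + 8 + 8 + 8 + 8 + 8 + 8 = 96 jellybeans and still no flavour has 9.
By pigeonhole, one more jellybean lands in a flavour already at 8, so 97 draws are enough and 96 are not.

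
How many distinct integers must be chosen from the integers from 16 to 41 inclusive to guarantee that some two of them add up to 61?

16

A set avoiding the sum 61 can contain at most one of each pair {x, 61−x}, plus the 4 elements whose complement lies outside the range.
The integers 16, …, 30 (15 of them) are such a set: any two sum to at least 16+17 = 33 and at most 29+30 = 59 < 61.
Any 16th integer completes one of the 11 pairs, so 16 choices force a sum of 61.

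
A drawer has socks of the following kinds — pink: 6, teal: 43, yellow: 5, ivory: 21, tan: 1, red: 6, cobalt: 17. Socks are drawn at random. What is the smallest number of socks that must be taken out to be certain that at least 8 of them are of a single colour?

40

Put each drawn sock into a box by colour. The largest draw with every box below 8 takes min(count, 7) from each colour; colours with fewer than 7 contribute all they have.
Σ min(cᵢ, 7) = 6 + 7 + 5 + 7 + 1 + 6 + 7 = 39.
Draw number 39 + 1 = 40 must push one box to 8.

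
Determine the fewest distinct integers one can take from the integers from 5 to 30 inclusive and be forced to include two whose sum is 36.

Group the elements by complementary pair {x, 36−x}: {6,30}, {7,29}, {8,28}, …, giving 12 two-element pairs; the single value 18 (it cannot pair with itself since the integers are distinct); and 1 integer whose partner 36−x falls outside [5,30].
Pigeonhole: treating each of those 14 groups as a pigeonhole, one can pick one integer per group — 14 integers — with no two summing to 36.
The 15th integer lands in an occupied pair, forcing a sum of 36.

15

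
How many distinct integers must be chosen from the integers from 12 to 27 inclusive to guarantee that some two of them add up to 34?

12

Two chosen integers sum to 34 exactly when both halves of some pair {x, 34−x} with 12 ≤ x ≤ 34−x ≤ 22 are chosen — 5 such pairs.
The remaining 6 elements (those with no distinct partner in range) can never complete a 34-sum, so the worst case takes all of them and one from each pair: 6 + 5 = 11.
The 12th integer has to be the second member of some pair, so 11 + 1 = 12.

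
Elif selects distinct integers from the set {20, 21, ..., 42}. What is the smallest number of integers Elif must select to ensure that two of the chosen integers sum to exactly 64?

A set avoiding the sum 64 can contain at most one of each pair {x, 64−x}, plus the 3 elements whose complement lies outside the range or equal to its own complement.
The integers 20, …, 32 (13 of them) are such a set: any two sum to at least 20+21 = 41 and at most 31+32 = 63 < 64.
By the pigeonhole principle, any 14th integer completes one of the 10 pairs, so 14 choices force a sum of 64.

14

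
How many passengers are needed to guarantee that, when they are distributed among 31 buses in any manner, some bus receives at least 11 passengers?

With 310 passengers one could put exactly 10 in each of the 31 buses, and no bus would reach 11.
By pigeonhole, one more passenger must land in a bus that already has 10, giving it 11.
So 31 × 10 + 1 = 311 passengers are required.

311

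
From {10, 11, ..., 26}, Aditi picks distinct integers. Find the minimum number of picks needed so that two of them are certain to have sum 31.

12

Group the elements by complementary pair {x, 31−x}: {10,21}, {11,20}, {12,19}, …, giving 6 two-element pairs and 5 integers whose partner 31−x falls outside [10,26].
By the pigeonhole principle, treating each of those 11 groups as a pigeonhole, one can pick one integer per group — 11 integers — with no two summing to 31.
The 12th integer lands in an occupied pair, forcing a sum of 31.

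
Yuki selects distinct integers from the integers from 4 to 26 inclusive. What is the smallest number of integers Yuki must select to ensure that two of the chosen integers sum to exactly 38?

Group the elements by complementary pair {x, 38−x}: {12,26}, {13,25}, {14,24}, …, giving 7 two-element pairs, the single value 19 (it cannot pair with itself since the integers are distinct), and 8 integers whose partner 38−x falls outside [4,26].
Treating each of those 16 groups as a pigeonhole, one can pick one integer per group — 16 integers — with no two summing to 38.
The 17th integer lands in an occupied pair, forcing a sum of 38.

17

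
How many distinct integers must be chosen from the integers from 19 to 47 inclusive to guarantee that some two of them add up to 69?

17

Group the elements by complementary pair {x, 69−x}: {22,47}, {23,46}, {24,45}, …, giving 13 two-element pairs and 3 integers whose partner 69−x falls outside [19,47].
Treating each of those 16 groups as a pigeonhole, one can pick one integer per group — 16 integers — with no two summing to 69.
The 17th integer lands in an occupied pair, forcing a sum of 69.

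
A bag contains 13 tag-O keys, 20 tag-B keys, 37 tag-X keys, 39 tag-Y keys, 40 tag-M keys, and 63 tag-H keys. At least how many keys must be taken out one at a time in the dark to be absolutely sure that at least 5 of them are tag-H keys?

In the worst case for collecting tag-H keys, every non-tag-H key comes out first.
There are 13 + 20 + 37 + 39 + 40 = 149 non-tag-H keys altogether.
After those, each further key must be tag-H, so 149 + 5 = 154 draws guarantee 5 tag-H keys.

154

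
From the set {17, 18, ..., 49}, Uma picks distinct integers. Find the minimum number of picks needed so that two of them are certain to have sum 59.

21

Group the elements by complementary pair {x, 59−x}: {17,42}, {18,41}, {19,40}, …, giving 13 two-element pairs and 7 integers whose partner 59−x falls outside [17,49].
Treating each of those 20 groups as a pigeonhole, one can pick one integer per group — 20 integers — with no two summing to 59.
The 21st integer lands in an occupied pair, forcing a sum of 59.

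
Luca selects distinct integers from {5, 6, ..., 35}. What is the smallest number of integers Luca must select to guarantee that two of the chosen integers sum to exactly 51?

22

Group the elements by complementary pair {x, 51−x}: {16,35}, {17,34}, {18,33}, …, giving 10 two-element pairs and 11 integers whose partner 51−x falls outside [5,35].
Treating each of those 21 groups as a pigeonhole, one can pick one integer per group — 21 integers — with no two summing to 51.
The 22nd integer lands in an occupied pair, forcing a sum of 51.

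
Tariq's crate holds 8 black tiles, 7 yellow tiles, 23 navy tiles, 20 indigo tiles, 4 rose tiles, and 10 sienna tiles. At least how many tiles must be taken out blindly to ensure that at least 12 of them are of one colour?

By pigeonhole, the 6 colours are the holes; the tiles drawn are the pigeons.
To avoid 12 of any one colour, the worst case takes at most 11 of each colour, or every tile of a colour that has fewer than 11.
That gives 8 + 7 + 11 + 11 + 4 + 10 = 51 tiles with no colour reaching 12.
The next tile forces some colour to 12, so 51 + 1 = 52.

52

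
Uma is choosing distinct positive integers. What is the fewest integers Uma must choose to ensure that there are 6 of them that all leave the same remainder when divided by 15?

76

Pigeonhole: the 15 residue classes mod 15 are the pigeonholes.
With 75 integers one could put 5 in each residue class and have no class reach 6.
The 76th integer pushes some class to 6, so 15·5 + 1 = 76.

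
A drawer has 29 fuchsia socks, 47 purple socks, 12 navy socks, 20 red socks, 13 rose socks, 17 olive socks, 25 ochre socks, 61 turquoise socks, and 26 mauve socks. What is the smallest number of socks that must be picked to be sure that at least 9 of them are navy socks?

247

In the worst case for collecting navy socks, every non-navy sock comes out first.
There are 29 + 47 + 20 + 13 + 17 + 25 + 61 + 26 = 238 non-navy socks altogether.
After those, each further sock must be navy, so 238 + 9 = 247 draws guarantee 9 navy socks.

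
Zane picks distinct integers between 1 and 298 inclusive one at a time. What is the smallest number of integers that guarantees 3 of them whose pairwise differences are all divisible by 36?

Integers whose pairwise differences are multiples of 36 are exactly those sharing a remainder mod 36. The 36 residue classes mod 36 are the pigeonholes.
With 72 integers one could put 2 in each residue class and have no class reach 3.
The 73rd integer pushes some class to 3, so 36·2 + 1 = 73.

73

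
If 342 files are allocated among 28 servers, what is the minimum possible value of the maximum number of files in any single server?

By pigeonhole, the 28 servers are the holes and the 342 files are the pigeons.
If every server held at most 12 files, the total would be at most 28 × 12 = 336, which is less than 342.
So some server holds at least ⌈342/28⌉ = 13 files.

13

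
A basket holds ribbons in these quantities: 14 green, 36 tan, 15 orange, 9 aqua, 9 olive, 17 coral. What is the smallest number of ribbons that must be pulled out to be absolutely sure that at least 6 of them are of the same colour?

31

By pigeonhole, the 6 colours are the holes; the ribbons drawn are the pigeons.
To avoid 6 of any one colour, the worst case takes at most 5 of each colour.
That gives 5 + 5 + 5 + 5 + 5 + 5 = 30 ribbons with no colour reaching 6.
The next ribbon forces some colour to 6, so 30 + 1 = 31.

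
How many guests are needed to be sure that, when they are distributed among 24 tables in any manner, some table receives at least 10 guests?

217

With 216 guests one could put exactly 9 in each of the 24 tables, and no table would reach 10.
Pigeonhole: one more guest must land in a table that already has 9, giving it 10.
So 24 × 9 + 1 = 217 guests are required.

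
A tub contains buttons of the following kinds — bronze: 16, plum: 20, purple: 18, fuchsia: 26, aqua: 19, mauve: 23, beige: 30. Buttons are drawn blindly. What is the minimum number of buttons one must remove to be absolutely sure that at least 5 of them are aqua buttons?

In the worst case for collecting aqua buttons, every non-aqua button comes out first.
There are 16 + 20 + 18 + 26 + 23 + 30 = 133 non-aqua buttons altogether.
After those, each further button must be aqua, so 133 + 5 = 138 draws guarantee 5 aqua buttons.

138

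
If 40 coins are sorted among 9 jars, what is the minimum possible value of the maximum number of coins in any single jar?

5

By pigeonhole, the 9 jars are the holes and the 40 coins are the pigeons.
If every jar held at most 4 coins, the total would be at most 9 × 4 = 36, which is less than 40.
So some jar holds at least ⌈40/9⌉ = 5 coins.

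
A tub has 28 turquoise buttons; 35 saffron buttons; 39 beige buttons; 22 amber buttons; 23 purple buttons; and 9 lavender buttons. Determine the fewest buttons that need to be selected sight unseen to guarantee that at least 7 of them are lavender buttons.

In the worst case for collecting lavender buttons, every non-lavender button comes out first.
There are 28 + 35 + 39 + 22 + 23 = 147 non-lavender buttons altogether.
After those, each further button must be lavender, so 147 + 7 = 154 draws guarantee 7 lavender buttons.

154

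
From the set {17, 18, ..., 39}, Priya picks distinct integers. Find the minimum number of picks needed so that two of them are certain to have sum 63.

A set avoiding the sum 63 can contain at most one of each pair {x, 63−x}, plus the 7 elements whose complement lies outside the range.
The integers 17, …, 31 (15 of them) are such a set: any two sum to at least 17+18 = 35 and at most 30+31 = 61 < 63.
By pigeonhole, any 16th integer completes one of the 8 pairs, so 16 choices force a sum of 63.

16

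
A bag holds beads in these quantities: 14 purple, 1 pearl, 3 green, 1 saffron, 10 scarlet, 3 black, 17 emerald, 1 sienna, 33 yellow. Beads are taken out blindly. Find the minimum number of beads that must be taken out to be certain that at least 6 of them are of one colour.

30

The 9 colours are the holes; the beads drawn are the pigeons.
To avoid 6 of any one colour, the worst case takes at most 5 of each colour, or every bead of a colour that has fewer than 5.
That gives 5 + 1 + 3 + 1 + 5 + 3 + 5 + 1 + 5 = 29 beads with no colour reaching 6.
The next bead forces some colour to 6, so 29 + 1 = 30.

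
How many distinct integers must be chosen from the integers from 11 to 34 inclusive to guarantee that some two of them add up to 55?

A set avoiding the sum 55 can contain at most one of each pair {x, 55−x}, plus the 10 elements whose complement lies outside the range.
The integers 11, …, 27 (17 of them) are such a set: any two sum to at least 11+12 = 23 and at most 26+27 = 53 < 55.
By the pigeonhole principle, any 18th integer completes one of the 7 pairs, so 18 choices force a sum of 55.

18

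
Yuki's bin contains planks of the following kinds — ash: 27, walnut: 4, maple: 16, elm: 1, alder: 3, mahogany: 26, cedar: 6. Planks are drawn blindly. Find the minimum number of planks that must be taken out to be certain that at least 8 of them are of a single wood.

36

By the pigeonhole principle, put each drawn plank into a box by wood. The largest draw with every box below 8 takes min(count, 7) from each wood; woods with fewer than 7 contribute all they have.
Σ min(cᵢ, 7) = 7 + 4 + 7 + 1 + 3 + 7 + 6 = 35.
Draw number 35 + 1 = 36 must push one box to 8.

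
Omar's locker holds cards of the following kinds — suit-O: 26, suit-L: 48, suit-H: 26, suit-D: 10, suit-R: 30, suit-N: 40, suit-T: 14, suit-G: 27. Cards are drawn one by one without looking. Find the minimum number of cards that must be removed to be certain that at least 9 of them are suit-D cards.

In the worst case for collecting suit-D cards, every non-suit-D card comes out first.
There are 26 + 48 + 26 + 30 + 40 + 14 + 27 = 211 non-suit-D cards altogether.
After those, each further card must be suit-D, so 211 + 9 = 220 draws guarantee 9 suit-D cards.

220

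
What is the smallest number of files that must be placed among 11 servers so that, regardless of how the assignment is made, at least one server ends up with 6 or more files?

With 55 files one could put exactly 5 in each of the 11 servers, and no server would reach 6.
Pigeonhole: one more file must land in a server that already has 5, giving it 6.
So 11 × 5 + 1 = 56 files are required.

56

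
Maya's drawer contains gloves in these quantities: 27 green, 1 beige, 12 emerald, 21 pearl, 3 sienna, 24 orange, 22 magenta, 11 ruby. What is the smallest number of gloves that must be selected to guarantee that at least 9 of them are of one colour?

53

An adversary could hand out at most 8 gloves per colour (beige, sienna run out sooner): 8 + 1 + 8 + 8 + 3 + 8 + 8 + 8 = 52 gloves and still no colour has 9.
By the pigeonhole principle, one more glove lands in a colour already at 8, so 53 draws are enough and 52 are not.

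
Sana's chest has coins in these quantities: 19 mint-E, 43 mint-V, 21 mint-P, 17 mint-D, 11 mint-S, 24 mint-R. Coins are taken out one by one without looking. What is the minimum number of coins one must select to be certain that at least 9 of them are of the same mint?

49

Put each drawn coin into a box by mint. The largest draw with every box below 9 takes min(count, 8) from each mint.
Σ min(cᵢ, 8) = 8 + 8 + 8 + 8 + 8 + 8 = 48.
Draw number 48 + 1 = 49 must push one box to 9.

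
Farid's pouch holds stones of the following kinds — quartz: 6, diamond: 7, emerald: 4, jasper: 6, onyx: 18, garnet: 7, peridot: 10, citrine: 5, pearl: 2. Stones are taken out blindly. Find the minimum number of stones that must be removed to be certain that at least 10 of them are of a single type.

By the pigeonhole principle, the 9 types are the holes; the stones drawn are the pigeons.
To avoid 10 of any one type, the worst case takes at most 9 of each type, or every stone of a type that has fewer than 9.
That gives 6 + 7 + 4 + 6 + 9 + 7 + 9 + 5 + 2 = 55 stones with no type reaching 10.
The next stone forces some type to 10, so 55 + 1 = 56.

56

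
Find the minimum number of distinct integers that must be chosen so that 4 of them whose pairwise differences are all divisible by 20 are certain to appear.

Integers whose pairwise differences are multiples of 20 are exactly those sharing a remainder mod 20. The 20 residue classes mod 20 are the pigeonholes.
With 60 integers one could put 3 in each residue class and have no class reach 4.
The 61st integer pushes some class to 4, so 20·3 + 1 = 61.

61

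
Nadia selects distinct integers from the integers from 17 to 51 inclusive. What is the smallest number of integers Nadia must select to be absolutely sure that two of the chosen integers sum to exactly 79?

A set avoiding the sum 79 can contain at most one of each pair {x, 79−x}, plus the 11 elements whose complement lies outside the range.
The integers 17, …, 39 (23 of them) are such a set: any two sum to at least 17+18 = 35 and at most 38+39 = 77 < 79.
By pigeonhole, any 24th integer completes one of the 12 pairs, so 24 choices force a sum of 79.

24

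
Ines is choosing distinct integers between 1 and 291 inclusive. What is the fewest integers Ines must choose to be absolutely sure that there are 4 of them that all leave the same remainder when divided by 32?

The 32 residue classes mod 32 are the pigeonholes.
With 96 integers one could put 3 in each residue class and have no class reach 4.
The 97th integer pushes some class to 4, so 32·3 + 1 = 97.

97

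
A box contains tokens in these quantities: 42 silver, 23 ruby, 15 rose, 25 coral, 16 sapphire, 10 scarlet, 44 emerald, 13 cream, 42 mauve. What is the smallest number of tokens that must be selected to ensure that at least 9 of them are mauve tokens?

In the worst case for collecting mauve tokens, every non-mauve token comes out first.
There are 42 + 23 + 15 + 25 + 16 + 10 + 44 + 13 = 188 non-mauve tokens altogether.
After those, each further token must be mauve, so 188 + 9 = 197 draws guarantee 9 mauve tokens.

197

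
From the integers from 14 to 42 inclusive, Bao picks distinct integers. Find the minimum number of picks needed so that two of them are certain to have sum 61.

Two chosen integers sum to 61 exactly when both halves of some pair {x, 61−x} with 19 ≤ x ≤ 61−x ≤ 42 are chosen — 12 such pairs.
The remaining 5 elements (those with no distinct partner in range) can never complete a 61-sum, so the worst case takes all of them and one from each pair: 5 + 12 = 17.
The 18th integer has to be the second member of some pair, so 17 + 1 = 18.

18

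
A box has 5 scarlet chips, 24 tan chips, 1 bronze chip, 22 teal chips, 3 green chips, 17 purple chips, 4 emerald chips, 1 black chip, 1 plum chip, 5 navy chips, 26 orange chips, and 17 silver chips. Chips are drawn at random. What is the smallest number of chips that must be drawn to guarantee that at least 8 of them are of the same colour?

56

An adversary could hand out at most 7 chips per colour (7 colours run out sooner): 5 + 7 + 1 + 7 + 3 + 7 + 4 + 1 + 1 + 5 + 7 + 7 = 55 chips and still no colour has 8.
One more chip lands in a colour already at 7, so 56 draws are enough and 55 are not.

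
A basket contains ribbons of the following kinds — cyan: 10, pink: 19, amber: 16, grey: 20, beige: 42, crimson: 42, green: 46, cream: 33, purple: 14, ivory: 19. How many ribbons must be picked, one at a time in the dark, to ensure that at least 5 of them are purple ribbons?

252

In the worst case for collecting purple ribbons, every non-purple ribbon comes out first.
There are 10 + 19 + 16 + 20 + 42 + 42 + 46 + 33 + 19 = 247 non-purple ribbons altogether.
After those, each further ribbon must be purple, so 247 + 5 = 252 draws guarantee 5 purple ribbons.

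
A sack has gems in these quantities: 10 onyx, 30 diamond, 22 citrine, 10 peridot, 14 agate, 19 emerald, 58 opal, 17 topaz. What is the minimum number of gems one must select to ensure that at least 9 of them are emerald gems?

In the worst case for collecting emerald gems, every non-emerald gem comes out first.
There are 10 + 30 + 22 + 10 + 14 + 58 + 17 = 161 non-emerald gems altogether.
After those, each further gem must be emerald, so 161 + 9 = 170 draws guarantee 9 emerald gems.

170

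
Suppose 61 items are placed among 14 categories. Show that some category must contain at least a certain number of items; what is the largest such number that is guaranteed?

By the pigeonhole principle, the 14 categories are the holes and the 61 items are the pigeons.
If every category held at most 4 items, the total would be at most 14 × 4 = 56, which is less than 61.
So some category holds at least ⌈61/14⌉ = 5 items.

5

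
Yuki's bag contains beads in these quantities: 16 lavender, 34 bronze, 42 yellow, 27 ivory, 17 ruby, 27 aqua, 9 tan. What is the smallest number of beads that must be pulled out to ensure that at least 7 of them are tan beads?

170

In the worst case for collecting tan beads, every non-tan bead comes out first.
There are 16 + 34 + 42 + 27 + 17 + 27 = 163 non-tan beads altogether.
After those, each further bead must be tan, so 163 + 7 = 170 draws guarantee 7 tan beads.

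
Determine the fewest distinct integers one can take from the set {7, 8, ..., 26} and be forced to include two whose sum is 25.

Two chosen integers sum to 25 exactly when both halves of some pair {x, 25−x} with 7 ≤ x ≤ 25−x ≤ 18 are chosen — 6 such pairs.
The remaining 8 elements (those with no distinct partner in range) can never complete a 25-sum, so the worst case takes all of them and one from each pair: 8 + 6 = 14.
Pigeonhole: the 15th integer has to be the second member of some pair, so 14 + 1 = 15.

15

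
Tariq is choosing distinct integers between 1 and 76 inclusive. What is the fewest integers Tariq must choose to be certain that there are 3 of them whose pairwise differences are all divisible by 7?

15

Integers whose pairwise differences are multiples of 7 are exactly those sharing a remainder mod 7. The 7 residue classes mod 7 are the pigeonholes.
With 14 integers one could put 2 in each residue class and have no class reach 3.
The 15th integer pushes some class to 3, so 7·2 + 1 = 15.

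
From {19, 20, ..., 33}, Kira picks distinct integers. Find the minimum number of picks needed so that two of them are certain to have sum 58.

12

A set avoiding the sum 58 can contain at most one of each pair {x, 58−x}, plus the 7 elements whose complement lies outside the range or equal to its own complement.
The integers 19, …, 29 (11 of them) are such a set: any two sum to at least 19+20 = 39 and at most 28+29 = 57 < 58.
By pigeonhole, any 12th integer completes one of the 4 pairs, so 12 choices force a sum of 58.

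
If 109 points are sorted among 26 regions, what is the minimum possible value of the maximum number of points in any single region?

By pigeonhole, the 26 regions are the holes and the 109 points are the pigeons.
If every region held at most 4 points, the total would be at most 26 × 4 = 104, which is less than 109.
So some region holds at least ⌈109/26⌉ = 5 points.

5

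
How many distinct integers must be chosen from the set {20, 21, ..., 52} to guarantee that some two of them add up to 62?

Two chosen integers sum to 62 exactly when both halves of some pair {x, 62−x} with 20 ≤ x ≤ 62−x ≤ 42 are chosen — 11 such pairs.
The remaining 11 elements (those with no distinct partner in range) can never complete a 62-sum, so the worst case takes all of them and one from each pair: 11 + 11 = 22.
By pigeonhole, the 23rd integer has to be the second member of some pair, so 22 + 1 = 23.

23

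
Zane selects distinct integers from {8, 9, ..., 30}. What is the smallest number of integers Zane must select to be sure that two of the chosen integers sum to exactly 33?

15

Two chosen integers sum to 33 exactly when both halves of some pair {x, 33−x} with 8 ≤ x ≤ 33−x ≤ 25 are chosen — 9 such pairs.
The remaining 5 elements (those with no distinct partner in range) can never complete a 33-sum, so the worst case takes all of them and one from each pair: 5 + 9 = 14.
The 15th integer has to be the second member of some pair, so 14 + 1 = 15.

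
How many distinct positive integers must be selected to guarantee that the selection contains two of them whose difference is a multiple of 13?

14

Integers whose pairwise differences are multiples of 13 are exactly those sharing a remainder mod 13. By pigeonhole, the 13 residue classes mod 13 are the pigeonholes.
With 13 integers one could put 1 in each residue class and have no class reach 2.
The 14th integer pushes some class to 2, so 13·1 + 1 = 14.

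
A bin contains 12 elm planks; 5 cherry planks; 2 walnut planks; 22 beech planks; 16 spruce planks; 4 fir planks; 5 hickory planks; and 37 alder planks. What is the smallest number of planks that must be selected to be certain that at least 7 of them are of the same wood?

41

An adversary could hand out at most 6 planks per wood (4 woods run out sooner): 6 + 5 + 2 + 6 + 6 + 4 + 5 + 6 = 40 planks and still no wood has 7.
One more plank lands in a wood already at 6, so 41 draws are enough and 40 are not.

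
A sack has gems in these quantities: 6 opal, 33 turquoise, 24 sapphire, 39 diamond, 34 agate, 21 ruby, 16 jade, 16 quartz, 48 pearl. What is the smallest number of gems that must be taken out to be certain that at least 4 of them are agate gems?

In the worst case for collecting agate gems, every non-agate gem comes out first.
There are 6 + 33 + 24 + 39 + 21 + 16 + 16 + 48 = 203 non-agate gems altogether.
After those, each further gem must be agate, so 203 + 4 = 207 draws guarantee 4 agate gems.

207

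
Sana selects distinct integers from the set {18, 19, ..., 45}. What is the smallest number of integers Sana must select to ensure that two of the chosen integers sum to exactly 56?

A set avoiding the sum 56 can contain at most one of each pair {x, 56−x}, plus the 8 elements whose complement lies outside the range or equal to its own complement.
The integers 28, …, 45 (18 of them) are such a set: any two sum to at least 28+29 = 57 > 56.
Pigeonhole: any 19th integer completes one of the 10 pairs, so 19 choices force a sum of 56.

19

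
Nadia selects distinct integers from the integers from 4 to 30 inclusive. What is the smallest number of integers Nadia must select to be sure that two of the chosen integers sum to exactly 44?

A set avoiding the sum 44 can contain at most one of each pair {x, 44−x}, plus the 11 elements whose complement lies outside the range or equal to its own complement.
The integers 4, …, 22 (19 of them) are such a set: any two sum to at least 4+5 = 9 and at most 21+22 = 43 < 44.
By pigeonhole, any 20th integer completes one of the 8 pairs, so 20 choices force a sum of 44.

20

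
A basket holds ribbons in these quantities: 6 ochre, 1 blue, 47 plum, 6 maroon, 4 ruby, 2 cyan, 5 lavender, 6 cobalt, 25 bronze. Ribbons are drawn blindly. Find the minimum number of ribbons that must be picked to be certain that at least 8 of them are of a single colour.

45

Put each drawn ribbon into a box by colour. The largest draw with every box below 8 takes min(count, 7) from each colour; colours with fewer than 7 contribute all they have.
Σ min(cᵢ, 7) = 6 + 1 + 7 + 6 + 4 + 2 + 5 + 6 + 7 = 44.
Draw number 44 + 1 = 45 must push one box to 8.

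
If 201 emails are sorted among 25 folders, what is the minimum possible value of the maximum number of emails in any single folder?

Pigeonhole: the 25 folders are the holes and the 201 emails are the pigeons.
If every folder held at most 8 emails, the total would be at most 25 × 8 = 200, which is less than 201.
So some folder holds at least ⌈201/25⌉ = 9 emails.

9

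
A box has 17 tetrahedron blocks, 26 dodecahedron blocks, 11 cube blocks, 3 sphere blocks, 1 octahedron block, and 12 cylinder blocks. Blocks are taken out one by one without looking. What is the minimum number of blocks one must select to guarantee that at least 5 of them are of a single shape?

21

An adversary could hand out at most 4 blocks per shape (sphere, octahedron run out sooner): 4 + 4 + 4 + 3 + 1 + 4 = 20 blocks and still no shape has 5.
By the pigeonhole principle, one more block lands in a shape already at 4, so 21 draws are enough and 20 are not.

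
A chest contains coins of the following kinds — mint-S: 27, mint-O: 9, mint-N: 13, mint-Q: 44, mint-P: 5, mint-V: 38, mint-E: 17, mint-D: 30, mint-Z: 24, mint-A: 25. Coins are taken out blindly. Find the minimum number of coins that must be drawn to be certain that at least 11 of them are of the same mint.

Pigeonhole: the 10 mints are the holes; the coins drawn are the pigeons.
To avoid 11 of any one mint, the worst case takes at most 10 of each mint, or every coin of a mint that has fewer than 10.
That gives 10 + 9 + 10 + 10 + 5 + 10 + 10 + 10 + 10 + 10 = 94 coins with no mint reaching 11.
The next coin forces some mint to 11, so 94 + 1 = 95.

95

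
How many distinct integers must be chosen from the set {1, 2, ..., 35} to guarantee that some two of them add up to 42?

Group the elements by complementary pair {x, 42−x}: {7,35}, {8,34}, {9,33}, …, giving 14 two-element pairs, the single value 21 (it cannot pair with itself since the integers are distinct), and 6 integers whose partner 42−x falls outside [1,35].
Treating each of those 21 groups as a pigeonhole, one can pick one integer per group — 21 integers — with no two summing to 42.
The 22nd integer lands in an occupied pair, forcing a sum of 42.

22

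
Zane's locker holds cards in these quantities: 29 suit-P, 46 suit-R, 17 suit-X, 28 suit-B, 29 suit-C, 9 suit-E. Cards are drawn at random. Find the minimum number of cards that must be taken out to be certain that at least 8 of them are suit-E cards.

157

In the worst case for collecting suit-E cards, every non-suit-E card comes out first.
There are 29 + 46 + 17 + 28 + 29 = 149 non-suit-E cards altogether.
After those, each further card must be suit-E, so 149 + 8 = 157 draws guarantee 8 suit-E cards.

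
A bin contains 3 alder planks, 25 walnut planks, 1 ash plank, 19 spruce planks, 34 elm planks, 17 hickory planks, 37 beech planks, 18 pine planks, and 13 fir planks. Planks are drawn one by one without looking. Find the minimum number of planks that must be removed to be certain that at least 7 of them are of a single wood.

Put each drawn plank into a box by wood. The largest draw with every box below 7 takes min(count, 6) from each wood; woods with fewer than 6 contribute all they have.
Σ min(cᵢ, 6) = 3 + 6 + 1 + 6 + 6 + 6 + 6 + 6 + 6 = 46.
Draw number 46 + 1 = 47 must push one box to 7.

47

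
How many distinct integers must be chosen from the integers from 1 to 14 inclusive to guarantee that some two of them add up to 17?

9

Group the elements by complementary pair {x, 17−x}: {3,14}, {4,13}, {5,12}, …, giving 6 two-element pairs and 2 integers whose partner 17−x falls outside [1,14].
By the pigeonhole principle, treating each of those 8 groups as a pigeonhole, one can pick one integer per group — 8 integers — with no two summing to 17.
The 9th integer lands in an occupied pair, forcing a sum of 17.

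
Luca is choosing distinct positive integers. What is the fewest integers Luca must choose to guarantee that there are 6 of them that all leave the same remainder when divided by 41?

By pigeonhole, the 41 residue classes mod 41 are the pigeonholes.
With 205 integers one could put 5 in each residue class and have no class reach 6.
The 206th integer pushes some class to 6, so 41·5 + 1 = 206.

206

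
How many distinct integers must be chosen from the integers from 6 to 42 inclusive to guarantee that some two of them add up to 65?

28

Group the elements by complementary pair {x, 65−x}: {23,42}, {24,41}, {25,40}, …, giving 10 two-element pairs and 17 integers whose partner 65−x falls outside [6,42].
By pigeonhole, treating each of those 27 groups as a pigeonhole, one can pick one integer per group — 27 integers — with no two summing to 65.
The 28th integer lands in an occupied pair, forcing a sum of 65.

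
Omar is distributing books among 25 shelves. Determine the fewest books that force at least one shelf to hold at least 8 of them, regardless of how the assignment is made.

With 175 books one could put exactly 7 in each of the 25 shelves, and no shelf would reach 8.
One more book must land in a shelf that already has 7, giving it 8.
So 25 × 7 + 1 = 176 books are required.

176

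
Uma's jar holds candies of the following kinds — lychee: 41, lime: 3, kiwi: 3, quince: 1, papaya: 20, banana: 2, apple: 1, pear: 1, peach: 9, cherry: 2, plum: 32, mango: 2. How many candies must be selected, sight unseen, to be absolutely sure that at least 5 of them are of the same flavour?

An adversary could hand out at most 4 candies per flavour (8 flavours run out sooner): 4 + 3 + 3 + 1 + 4 + 2 + 1 + 1 + 4 + 2 + 4 + 2 = 31 candies and still no flavour has 5.
By pigeonhole, one more candy lands in a flavour already at 4, so 32 draws are enough and 31 are not.

32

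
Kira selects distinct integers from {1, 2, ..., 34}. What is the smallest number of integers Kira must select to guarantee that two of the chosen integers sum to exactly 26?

23

Group the elements by complementary pair {x, 26−x}: {1,25}, {2,24}, {3,23}, …, giving 12 two-element pairs; the single value 13 (it cannot pair with itself since the integers are distinct); and 9 integers whose partner 26−x falls outside [1,34].
Pigeonhole: treating each of those 22 groups as a pigeonhole, one can pick one integer per group — 22 integers — with no two summing to 26.
The 23rd integer lands in an occupied pair, forcing a sum of 26.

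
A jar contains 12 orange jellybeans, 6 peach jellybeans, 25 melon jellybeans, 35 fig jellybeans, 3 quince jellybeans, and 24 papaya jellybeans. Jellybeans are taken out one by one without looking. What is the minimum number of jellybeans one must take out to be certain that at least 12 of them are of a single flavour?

54

By the pigeonhole principle, put each drawn jellybean into a box by flavour. The largest draw with every box below 12 takes min(count, 11) from each flavour; flavours with fewer than 11 contribute all they have.
Σ min(cᵢ, 11) = 11 + 6 + 11 + 11 + 3 + 11 = 53.
Draw number 53 + 1 = 54 must push one box to 12.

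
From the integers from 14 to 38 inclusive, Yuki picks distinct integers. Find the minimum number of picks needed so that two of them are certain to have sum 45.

Two chosen integers sum to 45 exactly when both halves of some pair {x, 45−x} with 14 ≤ x ≤ 45−x ≤ 31 are chosen — 9 such pairs.
The remaining 7 elements (those with no distinct partner in range) can never complete a 45-sum, so the worst case takes all of them and one from each pair: 7 + 9 = 16.
By pigeonhole, the 17th integer has to be the second member of some pair, so 16 + 1 = 17.

17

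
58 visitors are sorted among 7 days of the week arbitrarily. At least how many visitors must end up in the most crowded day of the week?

9

The 7 days of the week are the holes and the 58 visitors are the pigeons.
If every day of the week held at most 8 visitors, the total would be at most 7 × 8 = 56, which is less than 58.
So some day of the week holds at least ⌈58/7⌉ = 9 visitors.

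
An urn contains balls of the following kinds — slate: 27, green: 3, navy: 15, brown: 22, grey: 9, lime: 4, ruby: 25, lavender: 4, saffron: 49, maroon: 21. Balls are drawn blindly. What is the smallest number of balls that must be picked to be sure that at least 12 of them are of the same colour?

87

An adversary could hand out at most 11 balls per colour (4 colours run out sooner): 11 + 3 + 11 + 11 + 9 + 4 + 11 + 4 + 11 + 11 = 86 balls and still no colour has 12.
One more ball lands in a colour already at 11, so 87 draws are enough and 86 are not.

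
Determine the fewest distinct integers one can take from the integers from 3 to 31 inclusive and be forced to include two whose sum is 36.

A set avoiding the sum 36 can contain at most one of each pair {x, 36−x}, plus the 3 elements whose complement lies outside the range or equal to its own complement.
The integers 3, …, 18 (16 of them) are such a set: any two sum to at least 3+4 = 7 and at most 17+18 = 35 < 36.
By pigeonhole, any 17th integer completes one of the 13 pairs, so 17 choices force a sum of 36.

17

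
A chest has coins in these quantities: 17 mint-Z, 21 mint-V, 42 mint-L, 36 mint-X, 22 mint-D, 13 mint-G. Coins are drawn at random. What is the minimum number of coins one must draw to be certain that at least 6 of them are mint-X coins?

In the worst case for collecting mint-X coins, every non-mint-X coin comes out first.
There are 17 + 21 + 42 + 22 + 13 = 115 non-mint-X coins altogether.
After those, each further coin must be mint-X, so 115 + 6 = 121 draws guarantee 6 mint-X coins.

121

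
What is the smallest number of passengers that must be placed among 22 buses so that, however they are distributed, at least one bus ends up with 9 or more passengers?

177

With 176 passengers one could put exactly 8 in each of the 22 buses, and no bus would reach 9.
One more passenger must land in a bus that already has 8, giving it 9.
So 22 × 8 + 1 = 177 passengers are required.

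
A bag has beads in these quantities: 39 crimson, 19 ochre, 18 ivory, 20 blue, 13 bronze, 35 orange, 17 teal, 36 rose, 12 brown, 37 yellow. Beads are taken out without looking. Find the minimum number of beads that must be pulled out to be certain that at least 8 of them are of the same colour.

71

An adversary could hand out at most 7 beads per colour: 7 + 7 + 7 + 7 + 7 + 7 + 7 + 7 + 7 + 7 = 70 beads and still no colour has 8.
By the pigeonhole principle, one more bead lands in a colour already at 7, so 71 draws are enough and 70 are not.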